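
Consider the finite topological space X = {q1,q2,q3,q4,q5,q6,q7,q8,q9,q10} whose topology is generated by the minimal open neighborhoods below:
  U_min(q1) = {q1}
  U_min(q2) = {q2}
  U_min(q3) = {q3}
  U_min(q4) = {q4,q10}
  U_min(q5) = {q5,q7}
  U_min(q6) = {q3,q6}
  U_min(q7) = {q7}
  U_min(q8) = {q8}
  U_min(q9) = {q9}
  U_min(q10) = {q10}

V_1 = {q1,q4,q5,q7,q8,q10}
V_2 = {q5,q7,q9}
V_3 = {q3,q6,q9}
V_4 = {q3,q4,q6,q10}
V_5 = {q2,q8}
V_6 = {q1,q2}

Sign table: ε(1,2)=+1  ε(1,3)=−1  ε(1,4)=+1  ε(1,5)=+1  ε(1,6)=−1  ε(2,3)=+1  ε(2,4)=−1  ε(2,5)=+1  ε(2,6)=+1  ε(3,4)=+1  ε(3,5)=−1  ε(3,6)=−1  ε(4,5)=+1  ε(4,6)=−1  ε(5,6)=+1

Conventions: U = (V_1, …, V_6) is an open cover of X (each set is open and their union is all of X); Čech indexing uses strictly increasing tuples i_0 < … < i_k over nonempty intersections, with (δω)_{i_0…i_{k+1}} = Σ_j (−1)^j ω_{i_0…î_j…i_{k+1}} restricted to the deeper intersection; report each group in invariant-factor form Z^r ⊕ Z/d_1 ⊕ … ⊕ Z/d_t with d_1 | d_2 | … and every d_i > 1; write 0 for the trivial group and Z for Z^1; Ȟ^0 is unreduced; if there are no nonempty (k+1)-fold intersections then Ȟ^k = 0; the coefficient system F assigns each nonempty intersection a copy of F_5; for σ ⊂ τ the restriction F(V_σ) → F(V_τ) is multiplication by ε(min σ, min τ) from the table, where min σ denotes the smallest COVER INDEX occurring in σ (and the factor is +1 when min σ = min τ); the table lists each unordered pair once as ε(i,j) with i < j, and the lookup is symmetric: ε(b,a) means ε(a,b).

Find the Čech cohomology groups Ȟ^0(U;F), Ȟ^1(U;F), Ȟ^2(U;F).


cover nerve:
  V12={q5,q7} V14={q4,q10} V15={q8} V16={q1} V23={q9} V34={q3,q6} V56={q2}
C dims 6,7; δ0: rk_F5 6
Ȟ^0: (6−6)−0=0 ⇒ 0
Ȟ^1: (7−0)−6=1 ⇒ Z/5
Ȟ^2: (0−0)−0=0 ⇒ 0

Ȟ^0(U;F) ≅ 0, Ȟ^1(U;F) ≅ Z/5, Ȟ^2(U;F) ≅ 0


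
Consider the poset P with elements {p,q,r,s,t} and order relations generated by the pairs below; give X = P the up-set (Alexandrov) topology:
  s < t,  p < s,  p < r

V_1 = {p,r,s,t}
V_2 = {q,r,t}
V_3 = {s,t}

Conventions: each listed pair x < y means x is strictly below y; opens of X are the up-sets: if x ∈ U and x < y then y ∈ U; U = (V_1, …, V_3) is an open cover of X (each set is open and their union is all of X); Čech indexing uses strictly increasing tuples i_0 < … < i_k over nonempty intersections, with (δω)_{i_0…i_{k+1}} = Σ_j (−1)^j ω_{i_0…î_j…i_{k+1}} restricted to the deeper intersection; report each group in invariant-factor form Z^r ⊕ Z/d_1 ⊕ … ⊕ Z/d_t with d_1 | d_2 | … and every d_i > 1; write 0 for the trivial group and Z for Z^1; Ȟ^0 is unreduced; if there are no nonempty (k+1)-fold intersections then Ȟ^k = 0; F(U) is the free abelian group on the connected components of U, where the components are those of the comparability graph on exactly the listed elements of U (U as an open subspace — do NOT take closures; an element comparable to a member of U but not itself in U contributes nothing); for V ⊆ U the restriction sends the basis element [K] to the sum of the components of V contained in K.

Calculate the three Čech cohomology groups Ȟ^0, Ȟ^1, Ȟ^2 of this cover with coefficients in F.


Ȟ^0 ≅ Z^2; Ȟ^1 ≅ 0; Ȟ^2 ≅ 0

nonempty overlaps:
  V12={r,t} V13={s,t} V23={t}
  V123={t}
components per intersection:
  V1: {p,r,s,t}
  V2: {q} {r} {t}
  V3: {s,t}
  V12: {r} {t}
  V13: {s,t}
  V23: {t}
  V123: {t}
C dims 5,4,1; δ0: rk 3, SNF 1^3; δ1: rk 1, SNF 1^1
degree 0: 5−3−0 = 2 → Ȟ^0 ≅ Z^2
degree 1: 4−1−3 = 0 → Ȟ^1 ≅ 0
degree 2: 1−0−1 = 0 → Ȟ^2 ≅ 0


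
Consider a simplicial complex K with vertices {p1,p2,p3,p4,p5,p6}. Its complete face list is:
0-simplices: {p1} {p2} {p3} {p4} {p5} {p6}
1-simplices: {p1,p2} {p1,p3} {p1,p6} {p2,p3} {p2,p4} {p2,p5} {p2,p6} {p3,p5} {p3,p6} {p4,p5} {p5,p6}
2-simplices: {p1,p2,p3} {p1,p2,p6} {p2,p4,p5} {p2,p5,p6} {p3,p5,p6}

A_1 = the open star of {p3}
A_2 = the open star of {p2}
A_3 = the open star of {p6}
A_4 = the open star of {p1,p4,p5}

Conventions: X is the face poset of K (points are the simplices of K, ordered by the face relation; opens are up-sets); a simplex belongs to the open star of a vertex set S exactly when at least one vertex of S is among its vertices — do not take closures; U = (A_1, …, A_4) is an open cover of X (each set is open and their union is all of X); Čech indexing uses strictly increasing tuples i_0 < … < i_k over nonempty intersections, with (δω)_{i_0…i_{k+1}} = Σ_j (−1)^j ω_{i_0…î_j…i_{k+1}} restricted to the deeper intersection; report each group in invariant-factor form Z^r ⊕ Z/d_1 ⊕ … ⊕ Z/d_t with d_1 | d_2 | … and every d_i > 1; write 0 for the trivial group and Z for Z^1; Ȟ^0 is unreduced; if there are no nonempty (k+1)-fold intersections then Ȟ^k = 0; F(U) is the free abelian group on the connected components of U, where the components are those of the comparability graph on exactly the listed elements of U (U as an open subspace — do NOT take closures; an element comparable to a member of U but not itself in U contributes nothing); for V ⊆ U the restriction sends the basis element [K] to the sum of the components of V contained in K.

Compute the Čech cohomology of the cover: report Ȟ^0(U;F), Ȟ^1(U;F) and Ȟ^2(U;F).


nonempty intersections:
  A1={{p3},{p1,p3},{p2,p3},{p3,p5},{p3,p6},{p1,p2,p3},{p3,p5,p6}} A2={{p2},{p1,p2},{p2,p3},{p2,p4},{p2,p5},{p2,p6},{p1,p2,p3},{p1,p2,p6},{p2,p4,p5},{p2,p5,p6}} A3={{p6},{p1,p6},{p2,p6},{p3,p6},{p5,p6},{p1,p2,p6},{p2,p5,p6},{p3,p5,p6}} A4={{p1},{p4},{p5},{p1,p2},{p1,p3},{p1,p6},{p2,p4},{p2,p5},{p3,p5},{p4,p5},{p5,p6},{p1,p2,p3},{p1,p2,p6},{p2,p4,p5},{p2,p5,p6},{p3,p5,p6}}
  A12={{p2,p3},{p1,p2,p3}} A13={{p3,p6},{p3,p5,p6}} A14={{p1,p3},{p3,p5},{p1,p2,p3},{p3,p5,p6}} A23={{p2,p6},{p1,p2,p6},{p2,p5,p6}} A24={{p1,p2},{p2,p4},{p2,p5},{p1,p2,p3},{p1,p2,p6},{p2,p4,p5},{p2,p5,p6}} A34={{p1,p6},{p5,p6},{p1,p2,p6},{p2,p5,p6},{p3,p5,p6}}
  A124={{p1,p2,p3}} A134={{p3,p5,p6}} A234={{p1,p2,p6},{p2,p5,p6}}
components per intersection:
  A1: {{p3},{p1,p3},{p2,p3},{p3,p5},{p3,p6},{p1,p2,p3},{p3,p5,p6}}
  A2: {{p2},{p1,p2},{p2,p3},{p2,p4},{p2,p5},{p2,p6},{p1,p2,p3},{p1,p2,p6},{p2,p4,p5},{p2,p5,p6}}
  A3: {{p6},{p1,p6},{p2,p6},{p3,p6},{p5,p6},{p1,p2,p6},{p2,p5,p6},{p3,p5,p6}}
  A4: {{p1},{p1,p2},{p1,p3},{p1,p6},{p1,p2,p3},{p1,p2,p6}} {{p4},{p5},{p2,p4},{p2,p5},{p3,p5},{p4,p5},{p5,p6},{p2,p4,p5},{p2,p5,p6},{p3,p5,p6}}
  A12: {{p2,p3},{p1,p2,p3}}
  A13: {{p3,p6},{p3,p5,p6}}
  A14: {{p1,p3},{p1,p2,p3}} {{p3,p5},{p3,p5,p6}}
  A23: {{p2,p6},{p1,p2,p6},{p2,p5,p6}}
  A24: {{p1,p2},{p1,p2,p3},{p1,p2,p6}} {{p2,p4},{p2,p5},{p2,p4,p5},{p2,p5,p6}}
  A34: {{p1,p6},{p1,p2,p6}} {{p5,p6},{p2,p5,p6},{p3,p5,p6}}
  A124: {{p1,p2,p3}}
  A134: {{p3,p5,p6}}
  A234: {{p1,p2,p6}} {{p2,p5,p6}}
C dims 5,9,4; δ0: rk 4, SNF 1^4; δ1: rk 4, SNF 1^4
Ȟ^0: (5−4)−0=1 ⇒ Z
Ȟ^1: (9−4)−4=1 ⇒ Z
Ȟ^2: (4−0)−4=0 ⇒ 0

Ȟ^0 ≅ Z, Ȟ^1 ≅ Z and Ȟ^2 ≅ 0


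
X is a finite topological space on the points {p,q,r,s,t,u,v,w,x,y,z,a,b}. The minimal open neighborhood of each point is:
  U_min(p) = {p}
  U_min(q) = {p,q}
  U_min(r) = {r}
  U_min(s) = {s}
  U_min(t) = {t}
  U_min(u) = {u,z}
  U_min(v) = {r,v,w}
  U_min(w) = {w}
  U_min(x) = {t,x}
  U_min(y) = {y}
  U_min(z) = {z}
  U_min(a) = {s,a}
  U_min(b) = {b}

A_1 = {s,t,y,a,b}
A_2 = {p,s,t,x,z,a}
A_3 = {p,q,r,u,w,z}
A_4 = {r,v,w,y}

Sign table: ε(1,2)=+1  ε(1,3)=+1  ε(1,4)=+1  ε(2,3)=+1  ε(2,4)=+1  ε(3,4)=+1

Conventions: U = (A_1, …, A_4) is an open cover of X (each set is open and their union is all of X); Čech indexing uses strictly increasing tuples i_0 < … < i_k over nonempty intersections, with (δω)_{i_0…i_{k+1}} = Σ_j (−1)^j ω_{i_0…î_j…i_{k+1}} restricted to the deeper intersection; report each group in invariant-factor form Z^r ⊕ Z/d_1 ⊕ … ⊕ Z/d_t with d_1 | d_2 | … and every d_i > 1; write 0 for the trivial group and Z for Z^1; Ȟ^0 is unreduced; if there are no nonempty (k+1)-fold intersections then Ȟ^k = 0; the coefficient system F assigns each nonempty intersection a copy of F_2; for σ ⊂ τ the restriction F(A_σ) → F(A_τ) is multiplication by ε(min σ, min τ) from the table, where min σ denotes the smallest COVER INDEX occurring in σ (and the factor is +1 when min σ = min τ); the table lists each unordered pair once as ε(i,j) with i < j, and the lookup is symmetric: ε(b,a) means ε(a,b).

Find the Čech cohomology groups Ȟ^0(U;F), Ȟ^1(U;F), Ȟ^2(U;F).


Ȟ^0(U;F) ≅ Z/2, Ȟ^1(U;F) ≅ Z/2 and Ȟ^2(U;F) ≅ 0

nonempty overlaps:
  A12={s,t,a} A14={y} A23={p,z} A34={r,w}
C dims 4,4; δ0: rk_F2 3
degree 0: 4−3−0 = 1 → Ȟ^0 ≅ Z/2
degree 1: 4−0−3 = 1 → Ȟ^1 ≅ Z/2
degree 2: 0−0−0 = 0 → Ȟ^2 ≅ 0


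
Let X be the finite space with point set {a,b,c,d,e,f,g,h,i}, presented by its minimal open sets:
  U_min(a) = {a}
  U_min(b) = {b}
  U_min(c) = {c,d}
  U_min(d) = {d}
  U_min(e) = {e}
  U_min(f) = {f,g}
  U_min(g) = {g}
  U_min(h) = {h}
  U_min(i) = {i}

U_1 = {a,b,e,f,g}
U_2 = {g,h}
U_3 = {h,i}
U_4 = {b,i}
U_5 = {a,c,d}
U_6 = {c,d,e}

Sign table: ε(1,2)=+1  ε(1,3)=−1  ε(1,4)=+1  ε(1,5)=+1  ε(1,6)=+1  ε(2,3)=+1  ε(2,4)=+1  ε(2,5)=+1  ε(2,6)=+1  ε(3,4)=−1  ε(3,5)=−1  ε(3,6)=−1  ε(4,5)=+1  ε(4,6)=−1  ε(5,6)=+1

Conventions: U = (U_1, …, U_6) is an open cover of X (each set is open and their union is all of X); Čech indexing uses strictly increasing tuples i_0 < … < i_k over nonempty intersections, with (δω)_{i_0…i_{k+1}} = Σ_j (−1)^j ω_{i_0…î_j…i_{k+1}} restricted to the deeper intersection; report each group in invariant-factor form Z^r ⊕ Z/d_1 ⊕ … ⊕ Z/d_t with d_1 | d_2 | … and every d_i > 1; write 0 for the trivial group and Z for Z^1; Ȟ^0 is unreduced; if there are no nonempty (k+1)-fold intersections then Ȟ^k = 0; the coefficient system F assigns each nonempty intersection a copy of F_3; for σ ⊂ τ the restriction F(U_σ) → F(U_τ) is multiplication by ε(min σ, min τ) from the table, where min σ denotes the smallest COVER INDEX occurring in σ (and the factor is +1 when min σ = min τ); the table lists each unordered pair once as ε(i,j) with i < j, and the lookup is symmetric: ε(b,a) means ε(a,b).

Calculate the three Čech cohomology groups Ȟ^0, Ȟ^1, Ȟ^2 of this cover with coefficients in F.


Ȟ^0(U;F) ≅ 0,  Ȟ^1(U;F) ≅ Z/3,  Ȟ^2(U;F) ≅ 0

nonempty overlaps:
  U12={g} U14={b} U15={a} U16={e} U23={h} U34={i} U56={c,d}
C dims 6,7; δ0: rk_F3 6
degree 0: 6−6−0 = 0 → Ȟ^0 ≅ 0
degree 1: 7−0−6 = 1 → Ȟ^1 ≅ Z/3
degree 2: 0−0−0 = 0 → Ȟ^2 ≅ 0


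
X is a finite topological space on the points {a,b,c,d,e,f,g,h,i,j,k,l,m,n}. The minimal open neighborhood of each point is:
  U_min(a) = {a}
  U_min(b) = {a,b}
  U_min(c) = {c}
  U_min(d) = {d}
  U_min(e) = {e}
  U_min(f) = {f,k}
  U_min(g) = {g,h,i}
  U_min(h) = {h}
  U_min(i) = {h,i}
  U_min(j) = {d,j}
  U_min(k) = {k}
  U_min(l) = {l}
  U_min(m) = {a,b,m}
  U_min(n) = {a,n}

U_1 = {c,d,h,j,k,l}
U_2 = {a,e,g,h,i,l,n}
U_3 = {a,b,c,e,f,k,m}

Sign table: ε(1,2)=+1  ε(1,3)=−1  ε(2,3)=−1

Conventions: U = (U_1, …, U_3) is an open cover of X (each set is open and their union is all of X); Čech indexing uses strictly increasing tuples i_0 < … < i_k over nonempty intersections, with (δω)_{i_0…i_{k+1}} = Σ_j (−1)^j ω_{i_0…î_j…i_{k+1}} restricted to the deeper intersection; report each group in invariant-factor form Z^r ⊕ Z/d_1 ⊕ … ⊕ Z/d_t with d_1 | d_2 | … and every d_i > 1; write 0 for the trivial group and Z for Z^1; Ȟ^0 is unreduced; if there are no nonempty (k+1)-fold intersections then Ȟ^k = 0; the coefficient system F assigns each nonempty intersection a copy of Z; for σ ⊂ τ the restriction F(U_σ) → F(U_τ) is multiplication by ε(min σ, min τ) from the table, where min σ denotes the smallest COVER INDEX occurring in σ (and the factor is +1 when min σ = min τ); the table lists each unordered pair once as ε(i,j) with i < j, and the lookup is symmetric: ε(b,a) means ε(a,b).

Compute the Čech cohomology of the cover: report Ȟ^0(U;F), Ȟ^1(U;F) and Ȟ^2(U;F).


nerve of the cover:
  U12={h,l} U13={c,k} U23={a,e}
C dims 3,3; δ0: rk 2, SNF 1^2
Ȟ^0 = (3 − 2) − 0 = 1, so Ȟ^0 ≅ Z
Ȟ^1 = (3 − 0) − 2 = 1, so Ȟ^1 ≅ Z
Ȟ^2 = (0 − 0) − 0 = 0, so Ȟ^2 ≅ 0

Ȟ^0 = Z, Ȟ^1 = Z, Ȟ^2 = 0


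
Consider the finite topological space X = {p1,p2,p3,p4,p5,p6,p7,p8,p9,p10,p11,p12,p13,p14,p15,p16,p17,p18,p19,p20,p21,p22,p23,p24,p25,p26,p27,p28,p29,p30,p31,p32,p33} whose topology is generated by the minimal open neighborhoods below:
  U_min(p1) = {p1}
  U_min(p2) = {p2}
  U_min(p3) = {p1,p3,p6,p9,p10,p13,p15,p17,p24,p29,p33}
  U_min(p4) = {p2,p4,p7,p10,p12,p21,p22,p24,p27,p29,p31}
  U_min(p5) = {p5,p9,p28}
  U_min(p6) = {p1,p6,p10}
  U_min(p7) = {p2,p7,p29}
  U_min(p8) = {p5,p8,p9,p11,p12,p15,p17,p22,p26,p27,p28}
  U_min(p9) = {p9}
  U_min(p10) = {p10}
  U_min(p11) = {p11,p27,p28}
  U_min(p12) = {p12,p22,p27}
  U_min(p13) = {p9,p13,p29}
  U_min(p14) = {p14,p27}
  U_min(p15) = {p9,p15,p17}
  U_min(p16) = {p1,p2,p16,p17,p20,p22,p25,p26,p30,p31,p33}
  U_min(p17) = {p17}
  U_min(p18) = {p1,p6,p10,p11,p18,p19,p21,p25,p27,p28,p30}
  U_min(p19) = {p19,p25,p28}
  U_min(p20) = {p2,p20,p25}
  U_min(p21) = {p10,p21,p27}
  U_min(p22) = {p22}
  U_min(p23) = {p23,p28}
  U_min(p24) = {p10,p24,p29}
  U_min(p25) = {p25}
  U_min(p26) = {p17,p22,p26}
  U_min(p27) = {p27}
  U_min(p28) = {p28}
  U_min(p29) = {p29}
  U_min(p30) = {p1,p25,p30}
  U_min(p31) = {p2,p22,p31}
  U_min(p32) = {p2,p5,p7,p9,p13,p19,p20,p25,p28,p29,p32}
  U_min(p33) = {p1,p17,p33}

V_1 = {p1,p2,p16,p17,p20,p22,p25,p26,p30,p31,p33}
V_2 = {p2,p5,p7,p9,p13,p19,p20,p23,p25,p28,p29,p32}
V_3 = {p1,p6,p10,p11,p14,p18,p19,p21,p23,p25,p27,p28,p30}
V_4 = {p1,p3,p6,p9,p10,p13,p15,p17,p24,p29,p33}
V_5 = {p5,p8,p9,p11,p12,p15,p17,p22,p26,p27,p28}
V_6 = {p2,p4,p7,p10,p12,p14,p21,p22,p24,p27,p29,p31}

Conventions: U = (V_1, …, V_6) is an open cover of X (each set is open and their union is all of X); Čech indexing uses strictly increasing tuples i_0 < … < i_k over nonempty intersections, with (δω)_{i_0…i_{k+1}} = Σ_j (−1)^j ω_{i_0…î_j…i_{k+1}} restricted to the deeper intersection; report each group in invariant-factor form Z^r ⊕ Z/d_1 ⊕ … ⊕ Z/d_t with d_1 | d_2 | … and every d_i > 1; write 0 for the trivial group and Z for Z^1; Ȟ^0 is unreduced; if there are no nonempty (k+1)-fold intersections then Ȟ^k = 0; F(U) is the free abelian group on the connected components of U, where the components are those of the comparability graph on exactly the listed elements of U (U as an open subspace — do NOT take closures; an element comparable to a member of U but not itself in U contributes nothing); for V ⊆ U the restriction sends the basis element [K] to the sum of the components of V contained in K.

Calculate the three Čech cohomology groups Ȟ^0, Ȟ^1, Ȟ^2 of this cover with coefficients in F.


nonempty overlaps:
  V12={p2,p20,p25} V13={p1,p25,p30} V14={p1,p17,p33} V15={p17,p22,p26} V16={p2,p22,p31} V23={p19,p23,p25,p28} V24={p9,p13,p29} V25={p5,p9,p28} V26={p2,p7,p29} V34={p1,p6,p10} V35={p11,p27,p28} V36={p10,p14,p21,p27} V45={p9,p15,p17} V46={p10,p24,p29} V56={p12,p22,p27}
  V123={p25} V126={p2} V134={p1} V145={p17} V156={p22} V235={p28} V245={p9} V246={p29} V346={p10} V356={p27}
components per intersection:
  V1: {p1,p2,p16,p17,p20,p22,p25,p26,p30,p31,p33}
  V2: {p2,p5,p7,p9,p13,p19,p20,p23,p25,p28,p29,p32}
  V3: {p1,p6,p10,p11,p14,p18,p19,p21,p23,p25,p27,p28,p30}
  V4: {p1,p3,p6,p9,p10,p13,p15,p17,p24,p29,p33}
  V5: {p5,p8,p9,p11,p12,p15,p17,p22,p26,p27,p28}
  V6: {p2,p4,p7,p10,p12,p14,p21,p22,p24,p27,p29,p31}
  V12: {p2,p20,p25}
  V13: {p1,p25,p30}
  V14: {p1,p17,p33}
  V15: {p17,p22,p26}
  V16: {p2,p22,p31}
  V23: {p19,p23,p25,p28}
  V24: {p9,p13,p29}
  V25: {p5,p9,p28}
  V26: {p2,p7,p29}
  V34: {p1,p6,p10}
  V35: {p11,p27,p28}
  V36: {p10,p14,p21,p27}
  V45: {p9,p15,p17}
  V46: {p10,p24,p29}
  V56: {p12,p22,p27}
  V123: {p25}
  V126: {p2}
  V134: {p1}
  V145: {p17}
  V156: {p22}
  V235: {p28}
  V245: {p9}
  V246: {p29}
  V346: {p10}
  V356: {p27}
C dims 6,15,10; δ0: rk 5, SNF 1^5; δ1: rk 10, SNF 1^9·2
degree 0: 6−5−0 = 1 → Ȟ^0 ≅ Z
degree 1: 15−10−5 = 0 → Ȟ^1 ≅ 0
degree 2: 10−0−10 = 0 plus torsion [2] → Ȟ^2 ≅ Z/2

Ȟ^0 ≅ Z,  Ȟ^1 ≅ 0,  Ȟ^2 ≅ Z/2


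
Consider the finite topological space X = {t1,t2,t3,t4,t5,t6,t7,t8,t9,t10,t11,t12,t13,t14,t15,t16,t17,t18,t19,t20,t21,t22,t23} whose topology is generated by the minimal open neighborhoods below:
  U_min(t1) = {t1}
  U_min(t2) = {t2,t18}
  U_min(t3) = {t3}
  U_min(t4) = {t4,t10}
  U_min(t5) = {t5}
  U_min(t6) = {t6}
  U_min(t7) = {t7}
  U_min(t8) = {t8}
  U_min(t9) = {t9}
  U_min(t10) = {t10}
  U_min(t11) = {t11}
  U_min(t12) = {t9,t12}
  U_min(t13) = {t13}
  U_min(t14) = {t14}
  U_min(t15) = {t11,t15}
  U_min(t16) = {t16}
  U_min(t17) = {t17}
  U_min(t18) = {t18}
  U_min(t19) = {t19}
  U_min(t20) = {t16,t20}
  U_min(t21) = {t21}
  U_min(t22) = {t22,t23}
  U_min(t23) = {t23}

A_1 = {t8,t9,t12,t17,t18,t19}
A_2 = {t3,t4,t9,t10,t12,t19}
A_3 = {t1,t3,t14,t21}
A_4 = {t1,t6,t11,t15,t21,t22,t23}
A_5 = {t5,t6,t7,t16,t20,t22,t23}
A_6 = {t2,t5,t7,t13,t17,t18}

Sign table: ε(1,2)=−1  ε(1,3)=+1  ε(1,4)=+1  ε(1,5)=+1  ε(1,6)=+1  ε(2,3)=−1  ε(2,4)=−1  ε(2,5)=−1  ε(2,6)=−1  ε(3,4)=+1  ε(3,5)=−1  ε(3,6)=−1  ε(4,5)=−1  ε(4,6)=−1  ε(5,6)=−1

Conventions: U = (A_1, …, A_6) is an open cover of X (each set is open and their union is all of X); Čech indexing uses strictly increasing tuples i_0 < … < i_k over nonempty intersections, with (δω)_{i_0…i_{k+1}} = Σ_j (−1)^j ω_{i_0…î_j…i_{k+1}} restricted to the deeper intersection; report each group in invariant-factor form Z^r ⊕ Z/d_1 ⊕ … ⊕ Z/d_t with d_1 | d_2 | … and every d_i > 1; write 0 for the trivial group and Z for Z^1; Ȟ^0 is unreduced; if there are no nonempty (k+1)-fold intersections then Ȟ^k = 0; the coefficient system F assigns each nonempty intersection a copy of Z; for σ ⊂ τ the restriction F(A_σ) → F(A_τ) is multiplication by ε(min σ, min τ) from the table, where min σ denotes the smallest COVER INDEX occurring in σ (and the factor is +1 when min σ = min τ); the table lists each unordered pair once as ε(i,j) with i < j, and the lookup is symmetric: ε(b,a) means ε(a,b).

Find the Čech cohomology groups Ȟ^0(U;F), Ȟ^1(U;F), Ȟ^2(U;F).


nonempty overlaps:
  A12={t9,t12,t19} A16={t17,t18} A23={t3} A34={t1,t21} A45={t6,t22,t23} A56={t5,t7}
C dims 6,6; δ0: rk 5, SNF 1^5
degree 0: 6−5−0 = 1 → Ȟ^0 ≅ Z
degree 1: 6−0−5 = 1 → Ȟ^1 ≅ Z
degree 2: 0−0−0 = 0 → Ȟ^2 ≅ 0

Ȟ^0 = Z, Ȟ^1 = Z, Ȟ^2 = 0


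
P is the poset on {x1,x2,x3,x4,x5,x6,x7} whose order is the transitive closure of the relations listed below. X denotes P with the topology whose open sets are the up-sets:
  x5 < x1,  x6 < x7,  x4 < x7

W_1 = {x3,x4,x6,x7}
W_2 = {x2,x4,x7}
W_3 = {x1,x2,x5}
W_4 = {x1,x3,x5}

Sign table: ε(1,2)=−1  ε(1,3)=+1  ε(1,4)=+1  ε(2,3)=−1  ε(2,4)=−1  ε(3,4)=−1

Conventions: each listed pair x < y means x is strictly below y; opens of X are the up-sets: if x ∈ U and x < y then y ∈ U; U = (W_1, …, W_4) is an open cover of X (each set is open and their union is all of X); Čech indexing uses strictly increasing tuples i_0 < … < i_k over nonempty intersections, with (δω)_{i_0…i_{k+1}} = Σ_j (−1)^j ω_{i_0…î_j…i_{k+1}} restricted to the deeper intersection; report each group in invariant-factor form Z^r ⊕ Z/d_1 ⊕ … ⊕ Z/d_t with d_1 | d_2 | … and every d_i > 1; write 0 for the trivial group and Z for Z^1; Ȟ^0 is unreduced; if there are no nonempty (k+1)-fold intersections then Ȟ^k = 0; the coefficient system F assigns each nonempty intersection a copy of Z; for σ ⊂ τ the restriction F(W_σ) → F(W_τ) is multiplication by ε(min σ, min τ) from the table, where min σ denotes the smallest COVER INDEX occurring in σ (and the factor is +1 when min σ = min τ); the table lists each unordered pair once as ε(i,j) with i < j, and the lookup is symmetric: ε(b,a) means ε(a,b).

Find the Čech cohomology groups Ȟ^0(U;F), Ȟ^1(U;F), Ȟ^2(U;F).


Ȟ^0 ≅ 0, Ȟ^1 ≅ Z/2, Ȟ^2 ≅ 0

nerve simplices:
  W12={x4,x7} W14={x3} W23={x2} W34={x1,x5}
C dims 4,4; δ0: rk 4, SNF 1^3·2
degree 0: 4−4−0 = 0 → Ȟ^0 ≅ 0
degree 1: 4−0−4 = 0 plus torsion [2] → Ȟ^1 ≅ Z/2
degree 2: 0−0−0 = 0 → Ȟ^2 ≅ 0


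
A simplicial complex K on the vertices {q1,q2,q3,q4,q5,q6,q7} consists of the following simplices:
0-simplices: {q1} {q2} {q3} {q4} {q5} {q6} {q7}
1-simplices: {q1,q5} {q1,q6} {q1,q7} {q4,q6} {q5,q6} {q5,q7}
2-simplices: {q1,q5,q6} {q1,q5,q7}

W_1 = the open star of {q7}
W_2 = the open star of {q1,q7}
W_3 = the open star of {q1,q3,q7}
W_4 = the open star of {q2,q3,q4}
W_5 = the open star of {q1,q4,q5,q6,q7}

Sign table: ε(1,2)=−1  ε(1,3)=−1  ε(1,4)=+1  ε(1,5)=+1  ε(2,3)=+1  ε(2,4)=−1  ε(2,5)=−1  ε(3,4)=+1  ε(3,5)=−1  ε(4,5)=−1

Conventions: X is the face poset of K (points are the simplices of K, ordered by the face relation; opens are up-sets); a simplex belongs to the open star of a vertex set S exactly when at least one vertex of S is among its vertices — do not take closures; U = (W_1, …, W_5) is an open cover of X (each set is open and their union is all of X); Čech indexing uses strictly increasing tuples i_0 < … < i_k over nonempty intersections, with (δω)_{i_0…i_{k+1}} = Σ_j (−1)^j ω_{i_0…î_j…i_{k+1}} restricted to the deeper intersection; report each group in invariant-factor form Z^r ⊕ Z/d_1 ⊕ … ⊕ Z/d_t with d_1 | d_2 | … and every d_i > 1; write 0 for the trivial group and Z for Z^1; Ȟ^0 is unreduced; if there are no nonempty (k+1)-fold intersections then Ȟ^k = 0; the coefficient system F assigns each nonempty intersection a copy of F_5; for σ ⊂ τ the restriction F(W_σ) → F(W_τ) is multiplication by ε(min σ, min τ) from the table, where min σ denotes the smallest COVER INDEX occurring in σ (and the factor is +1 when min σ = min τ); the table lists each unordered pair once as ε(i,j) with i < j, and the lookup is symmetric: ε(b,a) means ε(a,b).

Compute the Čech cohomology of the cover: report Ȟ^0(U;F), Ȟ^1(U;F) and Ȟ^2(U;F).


nonempty overlaps:
  W1={{q7},{q1,q7},{q5,q7},{q1,q5,q7}} W2={{q1},{q7},{q1,q5},{q1,q6},{q1,q7},{q5,q7},{q1,q5,q6},{q1,q5,q7}} W3={{q1},{q3},{q7},{q1,q5},{q1,q6},{q1,q7},{q5,q7},{q1,q5,q6},{q1,q5,q7}} W4={{q2},{q3},{q4},{q4,q6}} W5={{q1},{q4},{q5},{q6},{q7},{q1,q5},{q1,q6},{q1,q7},{q4,q6},{q5,q6},{q5,q7},{q1,q5,q6},{q1,q5,q7}}
  W12={{q7},{q1,q7},{q5,q7},{q1,q5,q7}} W13={{q7},{q1,q7},{q5,q7},{q1,q5,q7}} W15={{q7},{q1,q7},{q5,q7},{q1,q5,q7}} W23={{q1},{q7},{q1,q5},{q1,q6},{q1,q7},{q5,q7},{q1,q5,q6},{q1,q5,q7}} W25={{q1},{q7},{q1,q5},{q1,q6},{q1,q7},{q5,q7},{q1,q5,q6},{q1,q5,q7}} W34={{q3}} W35={{q1},{q7},{q1,q5},{q1,q6},{q1,q7},{q5,q7},{q1,q5,q6},{q1,q5,q7}} W45={{q4},{q4,q6}}
  W123={{q7},{q1,q7},{q5,q7},{q1,q5,q7}} W125={{q7},{q1,q7},{q5,q7},{q1,q5,q7}} W135={{q7},{q1,q7},{q5,q7},{q1,q5,q7}} W235={{q1},{q7},{q1,q5},{q1,q6},{q1,q7},{q5,q7},{q1,q5,q6},{q1,q5,q7}}
  W1235={{q7},{q1,q7},{q5,q7},{q1,q5,q7}}
C dims 5,8,4,1; δ0: rk_F5 4; δ1: rk_F5 3; δ2: rk_F5 1
degree 0: 5−4−0 = 1 → Ȟ^0 ≅ Z/5
degree 1: 8−3−4 = 1 → Ȟ^1 ≅ Z/5
degree 2: 4−1−3 = 0 → Ȟ^2 ≅ 0

Ȟ^0(U;F) ≅ Z/5, Ȟ^1(U;F) ≅ Z/5, Ȟ^2(U;F) ≅ 0


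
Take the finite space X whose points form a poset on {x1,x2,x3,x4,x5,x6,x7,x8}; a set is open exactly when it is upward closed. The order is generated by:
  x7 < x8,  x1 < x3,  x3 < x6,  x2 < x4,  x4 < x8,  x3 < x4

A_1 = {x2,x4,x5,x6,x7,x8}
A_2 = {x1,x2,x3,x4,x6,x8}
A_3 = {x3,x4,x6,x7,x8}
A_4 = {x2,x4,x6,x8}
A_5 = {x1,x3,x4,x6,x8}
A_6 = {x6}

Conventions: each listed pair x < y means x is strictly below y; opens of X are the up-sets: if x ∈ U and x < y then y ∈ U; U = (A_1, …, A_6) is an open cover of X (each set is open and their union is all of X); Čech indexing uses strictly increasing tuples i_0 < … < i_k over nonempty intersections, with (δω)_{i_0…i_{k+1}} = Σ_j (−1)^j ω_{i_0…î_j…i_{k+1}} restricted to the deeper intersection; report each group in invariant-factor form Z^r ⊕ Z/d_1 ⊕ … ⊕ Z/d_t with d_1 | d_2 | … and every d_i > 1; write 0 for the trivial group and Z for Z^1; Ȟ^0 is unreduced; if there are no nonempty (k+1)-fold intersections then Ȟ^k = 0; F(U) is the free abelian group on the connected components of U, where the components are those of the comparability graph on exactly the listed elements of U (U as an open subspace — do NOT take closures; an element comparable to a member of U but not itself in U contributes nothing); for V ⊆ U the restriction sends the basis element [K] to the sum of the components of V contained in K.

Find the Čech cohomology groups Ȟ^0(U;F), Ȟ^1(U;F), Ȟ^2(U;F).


Ȟ^0 = Z^2, Ȟ^1 = 0, Ȟ^2 = 0

cover nerve:
  A12={x2,x4,x6,x8} A13={x4,x6,x7,x8} A14={x2,x4,x6,x8} A15={x4,x6,x8} A16={x6} A23={x3,x4,x6,x8} A24={x2,x4,x6,x8} A25={x1,x3,x4,x6,x8} A26={x6} A34={x4,x6,x8} A35={x3,x4,x6,x8} A36={x6} A45={x4,x6,x8} A46={x6} A56={x6}
  A123={x4,x6,x8} A124={x2,x4,x6,x8} A125={x4,x6,x8} A126={x6} A134={x4,x6,x8} A135={x4,x6,x8} A136={x6} A145={x4,x6,x8} A146={x6} A156={x6} A234={x4,x6,x8} A235={x3,x4,x6,x8} A236={x6} A245={x4,x6,x8} A246={x6} A256={x6} A345={x4,x6,x8} A346={x6} A356={x6} A456={x6}
  A1234={x4,x6,x8} A1235={x4,x6,x8} A1236={x6} A1245={x4,x6,x8} A1246={x6} A1256={x6} A1345={x4,x6,x8} A1346={x6} A1356={x6} A1456={x6} A2345={x4,x6,x8} A2346={x6} A2356={x6} A2456={x6} A3456={x6}
  A12345={x4,x6,x8} A12346={x6} A12356={x6} A12456={x6} A13456={x6} A23456={x6}
  A123456={x6}
components per intersection:
  A1: {x2,x4,x7,x8} {x5} {x6}
  A2: {x1,x2,x3,x4,x6,x8}
  A3: {x3,x4,x6,x7,x8}
  A4: {x2,x4,x8} {x6}
  A5: {x1,x3,x4,x6,x8}
  A6: {x6}
  A12: {x2,x4,x8} {x6}
  A13: {x4,x7,x8} {x6}
  A14: {x2,x4,x8} {x6}
  A15: {x4,x8} {x6}
  A16: {x6}
  A23: {x3,x4,x6,x8}
  A24: {x2,x4,x8} {x6}
  A25: {x1,x3,x4,x6,x8}
  A26: {x6}
  A34: {x4,x8} {x6}
  A35: {x3,x4,x6,x8}
  A36: {x6}
  A45: {x4,x8} {x6}
  A46: {x6}
  A56: {x6}
  A123: {x4,x8} {x6}
  A124: {x2,x4,x8} {x6}
  A125: {x4,x8} {x6}
  A126: {x6}
  A134: {x4,x8} {x6}
  A135: {x4,x8} {x6}
  A136: {x6}
  A145: {x4,x8} {x6}
  A146: {x6}
  A156: {x6}
  A234: {x4,x8} {x6}
  A235: {x3,x4,x6,x8}
  A236: {x6}
  A245: {x4,x8} {x6}
  A246: {x6}
  A256: {x6}
  A345: {x4,x8} {x6}
  A346: {x6}
  A356: {x6}
  A456: {x6}
  A1234: {x4,x8} {x6}
  A1235: {x4,x8} {x6}
  A1236: {x6}
  A1245: {x4,x8} {x6}
  A1246: {x6}
  A1256: {x6}
  A1345: {x4,x8} {x6}
  A1346: {x6}
  A1356: {x6}
  A1456: {x6}
  A2345: {x4,x8} {x6}
  A2346: {x6}
  A2356: {x6}
  A2456: {x6}
  A3456: {x6}
  A12345: {x4,x8} {x6}
  A12346: {x6}
  A12356: {x6}
  A12456: {x6}
  A13456: {x6}
  A23456: {x6}
  A123456: {x6}
C dims 9,22,29,20; δ0: rk 7, SNF 1^7; δ1: rk 15, SNF 1^15; δ2: rk 14, SNF 1^14
Ȟ^0: (9−7)−0=2 ⇒ Z^2
Ȟ^1: (22−15)−7=0 ⇒ 0
Ȟ^2: (29−14)−15=0 ⇒ 0


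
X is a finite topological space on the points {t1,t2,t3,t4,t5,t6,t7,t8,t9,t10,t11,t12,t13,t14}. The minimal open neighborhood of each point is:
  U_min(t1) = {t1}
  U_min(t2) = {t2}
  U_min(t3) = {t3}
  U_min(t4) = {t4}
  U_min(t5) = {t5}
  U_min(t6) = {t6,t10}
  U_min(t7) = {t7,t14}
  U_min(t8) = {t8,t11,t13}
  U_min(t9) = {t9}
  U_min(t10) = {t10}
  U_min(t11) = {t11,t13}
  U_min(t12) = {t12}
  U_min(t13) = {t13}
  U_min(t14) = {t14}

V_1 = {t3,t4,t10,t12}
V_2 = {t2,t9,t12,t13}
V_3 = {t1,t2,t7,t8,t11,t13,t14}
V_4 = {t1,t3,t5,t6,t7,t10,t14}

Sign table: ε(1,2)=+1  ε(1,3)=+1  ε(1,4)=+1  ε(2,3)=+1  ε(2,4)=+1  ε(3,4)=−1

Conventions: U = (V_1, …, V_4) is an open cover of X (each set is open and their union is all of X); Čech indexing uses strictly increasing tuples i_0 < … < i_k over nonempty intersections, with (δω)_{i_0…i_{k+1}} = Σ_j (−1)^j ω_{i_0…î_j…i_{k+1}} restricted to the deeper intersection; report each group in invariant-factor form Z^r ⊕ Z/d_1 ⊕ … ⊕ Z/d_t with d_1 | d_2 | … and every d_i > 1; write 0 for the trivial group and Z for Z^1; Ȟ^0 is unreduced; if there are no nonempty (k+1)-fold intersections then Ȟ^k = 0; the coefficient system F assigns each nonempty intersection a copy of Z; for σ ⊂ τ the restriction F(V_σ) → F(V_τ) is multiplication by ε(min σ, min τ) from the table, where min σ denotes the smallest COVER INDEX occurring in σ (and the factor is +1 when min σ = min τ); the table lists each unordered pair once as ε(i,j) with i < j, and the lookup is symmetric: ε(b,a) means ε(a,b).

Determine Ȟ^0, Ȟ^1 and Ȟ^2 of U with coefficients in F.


Ȟ^0 ≅ 0, Ȟ^1 ≅ Z/2 and Ȟ^2 ≅ 0

nonempty overlaps:
  V12={t12} V14={t3,t10} V23={t2,t13} V34={t1,t7,t14}
C dims 4,4; δ0: rk 4, SNF 1^3·2
degree 0: 4−4−0 = 0 → Ȟ^0 ≅ 0
degree 1: 4−0−4 = 0 plus torsion [2] → Ȟ^1 ≅ Z/2
degree 2: 0−0−0 = 0 → Ȟ^2 ≅ 0


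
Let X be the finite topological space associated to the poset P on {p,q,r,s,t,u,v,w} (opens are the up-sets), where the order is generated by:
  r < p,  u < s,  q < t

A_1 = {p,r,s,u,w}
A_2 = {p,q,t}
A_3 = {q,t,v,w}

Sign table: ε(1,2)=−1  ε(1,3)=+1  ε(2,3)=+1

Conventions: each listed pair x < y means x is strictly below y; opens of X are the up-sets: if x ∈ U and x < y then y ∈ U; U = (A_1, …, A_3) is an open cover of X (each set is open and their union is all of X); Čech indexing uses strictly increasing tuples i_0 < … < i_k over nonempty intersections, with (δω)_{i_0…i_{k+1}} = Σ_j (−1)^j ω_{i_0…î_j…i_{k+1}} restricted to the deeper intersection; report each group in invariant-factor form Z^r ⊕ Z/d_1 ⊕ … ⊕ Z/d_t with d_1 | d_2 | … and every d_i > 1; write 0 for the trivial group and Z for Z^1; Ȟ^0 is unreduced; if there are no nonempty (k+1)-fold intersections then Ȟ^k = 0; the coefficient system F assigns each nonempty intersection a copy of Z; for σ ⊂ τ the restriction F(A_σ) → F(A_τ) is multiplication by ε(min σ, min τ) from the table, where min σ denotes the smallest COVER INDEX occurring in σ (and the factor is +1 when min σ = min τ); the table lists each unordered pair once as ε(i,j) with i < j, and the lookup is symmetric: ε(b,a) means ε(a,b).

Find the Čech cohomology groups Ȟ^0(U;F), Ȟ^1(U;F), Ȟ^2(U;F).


Ȟ^0(U;F) ≅ 0, Ȟ^1(U;F) ≅ Z/2, Ȟ^2(U;F) ≅ 0

nonempty intersections:
  A12={p} A13={w} A23={q,t}
C dims 3,3; δ0: rk 3, SNF 1^2·2
Ȟ^0: (3−3)−0=0 ⇒ 0
Ȟ^1: (3−0)−3=0 plus torsion [2] ⇒ Z/2
Ȟ^2: (0−0)−0=0 ⇒ 0


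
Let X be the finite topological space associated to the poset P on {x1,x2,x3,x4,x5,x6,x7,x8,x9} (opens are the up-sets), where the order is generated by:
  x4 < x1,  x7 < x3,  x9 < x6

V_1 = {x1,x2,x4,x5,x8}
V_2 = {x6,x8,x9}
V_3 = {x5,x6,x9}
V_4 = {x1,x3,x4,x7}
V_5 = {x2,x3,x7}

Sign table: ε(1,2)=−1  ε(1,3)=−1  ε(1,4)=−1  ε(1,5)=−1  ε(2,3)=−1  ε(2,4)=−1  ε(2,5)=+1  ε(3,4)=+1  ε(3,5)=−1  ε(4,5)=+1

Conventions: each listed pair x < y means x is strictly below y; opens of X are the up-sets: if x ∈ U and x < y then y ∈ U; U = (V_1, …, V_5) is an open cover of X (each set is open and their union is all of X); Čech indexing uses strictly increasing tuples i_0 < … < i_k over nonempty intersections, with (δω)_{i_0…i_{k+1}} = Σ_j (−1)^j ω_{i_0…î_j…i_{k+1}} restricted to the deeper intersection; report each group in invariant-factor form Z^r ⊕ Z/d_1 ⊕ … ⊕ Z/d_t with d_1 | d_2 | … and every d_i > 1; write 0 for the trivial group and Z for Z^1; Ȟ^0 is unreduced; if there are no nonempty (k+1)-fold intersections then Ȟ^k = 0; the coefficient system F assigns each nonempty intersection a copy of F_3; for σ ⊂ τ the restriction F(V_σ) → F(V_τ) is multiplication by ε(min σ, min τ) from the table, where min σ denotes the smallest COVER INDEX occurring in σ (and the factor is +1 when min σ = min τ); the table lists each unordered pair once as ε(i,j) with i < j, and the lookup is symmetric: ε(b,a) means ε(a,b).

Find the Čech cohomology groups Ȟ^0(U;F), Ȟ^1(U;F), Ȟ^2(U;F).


intersection data:
  V12={x8} V13={x5} V14={x1,x4} V15={x2} V23={x6,x9} V45={x3,x7}
C dims 5,6; δ0: rk_F3 5
Ȟ^0 = (5 − 5) − 0 = 0, so Ȟ^0 ≅ 0
Ȟ^1 = (6 − 0) − 5 = 1, so Ȟ^1 ≅ Z/3
Ȟ^2 = (0 − 0) − 0 = 0, so Ȟ^2 ≅ 0

Ȟ^0 ≅ 0,  Ȟ^1 ≅ Z/3,  Ȟ^2 ≅ 0


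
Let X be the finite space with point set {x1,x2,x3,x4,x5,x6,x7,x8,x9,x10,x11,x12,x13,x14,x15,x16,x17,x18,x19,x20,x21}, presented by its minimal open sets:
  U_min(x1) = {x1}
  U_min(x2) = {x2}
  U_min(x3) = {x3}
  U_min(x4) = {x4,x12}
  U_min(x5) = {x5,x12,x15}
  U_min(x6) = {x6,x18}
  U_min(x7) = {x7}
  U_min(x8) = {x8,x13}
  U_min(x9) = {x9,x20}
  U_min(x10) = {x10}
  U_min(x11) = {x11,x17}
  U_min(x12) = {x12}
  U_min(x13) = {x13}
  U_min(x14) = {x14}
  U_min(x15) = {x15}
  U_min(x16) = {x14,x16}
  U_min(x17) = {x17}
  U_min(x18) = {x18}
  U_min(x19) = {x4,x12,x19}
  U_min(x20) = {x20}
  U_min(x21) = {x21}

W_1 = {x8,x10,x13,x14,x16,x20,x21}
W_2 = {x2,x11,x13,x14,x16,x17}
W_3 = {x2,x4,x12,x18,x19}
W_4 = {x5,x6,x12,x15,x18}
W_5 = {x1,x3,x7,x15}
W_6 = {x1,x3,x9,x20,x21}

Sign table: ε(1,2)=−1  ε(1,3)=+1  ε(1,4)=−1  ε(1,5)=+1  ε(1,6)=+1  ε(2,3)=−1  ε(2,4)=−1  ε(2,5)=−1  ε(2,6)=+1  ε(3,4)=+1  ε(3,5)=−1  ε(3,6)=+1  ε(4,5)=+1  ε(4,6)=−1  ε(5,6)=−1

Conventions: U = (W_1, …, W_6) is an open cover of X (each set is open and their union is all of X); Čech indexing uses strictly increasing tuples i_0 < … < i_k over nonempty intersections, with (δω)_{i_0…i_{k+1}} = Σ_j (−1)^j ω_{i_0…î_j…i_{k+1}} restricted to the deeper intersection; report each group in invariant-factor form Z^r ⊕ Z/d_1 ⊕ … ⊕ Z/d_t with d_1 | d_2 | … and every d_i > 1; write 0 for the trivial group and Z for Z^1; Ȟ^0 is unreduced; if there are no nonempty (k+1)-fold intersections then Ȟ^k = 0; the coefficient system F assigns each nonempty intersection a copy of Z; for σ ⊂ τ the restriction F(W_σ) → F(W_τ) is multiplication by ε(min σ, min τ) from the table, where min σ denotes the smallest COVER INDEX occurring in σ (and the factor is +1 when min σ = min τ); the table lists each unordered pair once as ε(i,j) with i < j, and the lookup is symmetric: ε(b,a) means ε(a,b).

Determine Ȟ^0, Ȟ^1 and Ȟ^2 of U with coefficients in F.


Ȟ^0 = 0; Ȟ^1 = Z/2; Ȟ^2 = 0

intersection data:
  W12={x13,x14,x16} W16={x20,x21} W23={x2} W34={x12,x18} W45={x15} W56={x1,x3}
C dims 6,6; δ0: rk 6, SNF 1^5·2
Ȟ^0 = (6 − 6) − 0 = 0, so Ȟ^0 ≅ 0
Ȟ^1 = (6 − 0) − 6 = 0 plus torsion [2], so Ȟ^1 ≅ Z/2
Ȟ^2 = (0 − 0) − 0 = 0, so Ȟ^2 ≅ 0


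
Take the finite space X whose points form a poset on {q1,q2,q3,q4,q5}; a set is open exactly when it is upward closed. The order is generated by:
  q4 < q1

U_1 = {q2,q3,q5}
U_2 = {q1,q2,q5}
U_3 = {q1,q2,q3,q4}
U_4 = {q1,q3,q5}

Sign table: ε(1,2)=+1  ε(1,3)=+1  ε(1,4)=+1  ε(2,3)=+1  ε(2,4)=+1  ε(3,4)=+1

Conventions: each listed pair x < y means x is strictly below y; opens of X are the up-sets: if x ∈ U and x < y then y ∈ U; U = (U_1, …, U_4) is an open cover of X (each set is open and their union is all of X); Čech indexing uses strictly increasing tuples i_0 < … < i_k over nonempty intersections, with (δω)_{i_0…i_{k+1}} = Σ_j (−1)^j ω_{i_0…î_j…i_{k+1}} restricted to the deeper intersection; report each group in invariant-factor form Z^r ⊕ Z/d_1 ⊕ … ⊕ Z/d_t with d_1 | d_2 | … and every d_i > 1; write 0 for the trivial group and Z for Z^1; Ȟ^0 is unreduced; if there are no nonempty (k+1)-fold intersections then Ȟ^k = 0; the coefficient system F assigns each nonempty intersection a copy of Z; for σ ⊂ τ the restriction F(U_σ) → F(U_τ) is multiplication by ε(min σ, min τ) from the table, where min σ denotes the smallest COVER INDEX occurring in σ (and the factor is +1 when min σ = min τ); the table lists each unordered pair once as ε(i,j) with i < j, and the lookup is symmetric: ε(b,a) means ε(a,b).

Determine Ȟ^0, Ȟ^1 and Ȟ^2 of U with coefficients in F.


nerve of the cover:
  U12={q2,q5} U13={q2,q3} U14={q3,q5} U23={q1,q2} U24={q1,q5} U34={q1,q3}
  U123={q2} U124={q5} U134={q3} U234={q1}
C dims 4,6,4; δ0: rk 3, SNF 1^3; δ1: rk 3, SNF 1^3
Ȟ^0 = (4 − 3) − 0 = 1, so Ȟ^0 ≅ Z
Ȟ^1 = (6 − 3) − 3 = 0, so Ȟ^1 ≅ 0
Ȟ^2 = (4 − 0) − 3 = 1, so Ȟ^2 ≅ Z

Ȟ^0 ≅ Z; Ȟ^1 ≅ 0; Ȟ^2 ≅ Z


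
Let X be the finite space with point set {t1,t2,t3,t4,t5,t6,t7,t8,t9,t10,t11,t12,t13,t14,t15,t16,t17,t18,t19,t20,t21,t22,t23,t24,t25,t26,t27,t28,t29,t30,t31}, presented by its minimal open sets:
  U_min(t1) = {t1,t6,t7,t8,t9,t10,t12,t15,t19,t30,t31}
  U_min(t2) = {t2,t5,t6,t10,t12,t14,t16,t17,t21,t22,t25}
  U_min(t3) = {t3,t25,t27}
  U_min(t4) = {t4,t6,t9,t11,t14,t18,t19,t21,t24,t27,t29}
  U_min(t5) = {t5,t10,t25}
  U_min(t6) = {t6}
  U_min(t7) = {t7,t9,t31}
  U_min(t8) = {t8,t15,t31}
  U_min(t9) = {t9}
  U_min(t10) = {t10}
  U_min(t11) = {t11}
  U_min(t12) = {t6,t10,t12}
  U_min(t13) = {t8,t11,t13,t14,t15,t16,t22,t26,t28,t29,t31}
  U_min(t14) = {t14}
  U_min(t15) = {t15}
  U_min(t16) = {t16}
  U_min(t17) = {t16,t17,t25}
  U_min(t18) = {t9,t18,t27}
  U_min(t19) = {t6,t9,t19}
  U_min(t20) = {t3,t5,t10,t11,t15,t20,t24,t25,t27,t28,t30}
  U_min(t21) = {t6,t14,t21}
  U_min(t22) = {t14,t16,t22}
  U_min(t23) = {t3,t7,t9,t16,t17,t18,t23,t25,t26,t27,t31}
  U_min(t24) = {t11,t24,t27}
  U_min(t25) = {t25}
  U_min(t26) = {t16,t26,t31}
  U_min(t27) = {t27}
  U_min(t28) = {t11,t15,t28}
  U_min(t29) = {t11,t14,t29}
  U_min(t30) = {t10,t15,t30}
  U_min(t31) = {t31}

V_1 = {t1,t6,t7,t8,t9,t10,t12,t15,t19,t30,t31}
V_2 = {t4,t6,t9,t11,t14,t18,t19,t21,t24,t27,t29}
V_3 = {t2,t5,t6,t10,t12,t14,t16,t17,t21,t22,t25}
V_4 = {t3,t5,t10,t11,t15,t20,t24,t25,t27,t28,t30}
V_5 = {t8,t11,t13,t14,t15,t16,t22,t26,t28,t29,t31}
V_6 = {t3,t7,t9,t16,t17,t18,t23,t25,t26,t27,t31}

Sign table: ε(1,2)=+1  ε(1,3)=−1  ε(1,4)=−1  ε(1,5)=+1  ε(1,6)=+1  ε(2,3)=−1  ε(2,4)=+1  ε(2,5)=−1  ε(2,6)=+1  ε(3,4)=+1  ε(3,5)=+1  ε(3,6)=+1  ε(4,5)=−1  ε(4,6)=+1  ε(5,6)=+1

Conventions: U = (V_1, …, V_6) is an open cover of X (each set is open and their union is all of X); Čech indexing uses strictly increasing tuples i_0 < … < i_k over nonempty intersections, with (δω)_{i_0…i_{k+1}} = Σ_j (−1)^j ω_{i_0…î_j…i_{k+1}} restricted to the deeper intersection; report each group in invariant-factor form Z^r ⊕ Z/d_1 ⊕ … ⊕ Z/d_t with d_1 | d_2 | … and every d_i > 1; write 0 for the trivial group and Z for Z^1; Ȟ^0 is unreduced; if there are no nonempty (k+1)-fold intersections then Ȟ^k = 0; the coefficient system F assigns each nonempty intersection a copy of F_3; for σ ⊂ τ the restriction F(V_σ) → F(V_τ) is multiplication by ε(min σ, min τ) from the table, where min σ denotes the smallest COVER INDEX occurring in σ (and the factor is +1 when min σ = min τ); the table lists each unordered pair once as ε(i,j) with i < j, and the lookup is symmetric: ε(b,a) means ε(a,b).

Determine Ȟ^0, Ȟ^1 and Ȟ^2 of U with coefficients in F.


Ȟ^0 = 0, Ȟ^1 = 0 and Ȟ^2 = Z/3

nerve simplices:
  V12={t6,t9,t19} V13={t6,t10,t12} V14={t10,t15,t30} V15={t8,t15,t31} V16={t7,t9,t31} V23={t6,t14,t21} V24={t11,t24,t27} V25={t11,t14,t29} V26={t9,t18,t27} V34={t5,t10,t25} V35={t14,t16,t22} V36={t16,t17,t25} V45={t11,t15,t28} V46={t3,t25,t27} V56={t16,t26,t31}
  V123={t6} V126={t9} V134={t10} V145={t15} V156={t31} V235={t14} V245={t11} V246={t27} V346={t25} V356={t16}
C dims 6,15,10; δ0: rk_F3 6; δ1: rk_F3 9
degree 0: 6−6−0 = 0 → Ȟ^0 ≅ 0
degree 1: 15−9−6 = 0 → Ȟ^1 ≅ 0
degree 2: 10−0−9 = 1 → Ȟ^2 ≅ Z/3


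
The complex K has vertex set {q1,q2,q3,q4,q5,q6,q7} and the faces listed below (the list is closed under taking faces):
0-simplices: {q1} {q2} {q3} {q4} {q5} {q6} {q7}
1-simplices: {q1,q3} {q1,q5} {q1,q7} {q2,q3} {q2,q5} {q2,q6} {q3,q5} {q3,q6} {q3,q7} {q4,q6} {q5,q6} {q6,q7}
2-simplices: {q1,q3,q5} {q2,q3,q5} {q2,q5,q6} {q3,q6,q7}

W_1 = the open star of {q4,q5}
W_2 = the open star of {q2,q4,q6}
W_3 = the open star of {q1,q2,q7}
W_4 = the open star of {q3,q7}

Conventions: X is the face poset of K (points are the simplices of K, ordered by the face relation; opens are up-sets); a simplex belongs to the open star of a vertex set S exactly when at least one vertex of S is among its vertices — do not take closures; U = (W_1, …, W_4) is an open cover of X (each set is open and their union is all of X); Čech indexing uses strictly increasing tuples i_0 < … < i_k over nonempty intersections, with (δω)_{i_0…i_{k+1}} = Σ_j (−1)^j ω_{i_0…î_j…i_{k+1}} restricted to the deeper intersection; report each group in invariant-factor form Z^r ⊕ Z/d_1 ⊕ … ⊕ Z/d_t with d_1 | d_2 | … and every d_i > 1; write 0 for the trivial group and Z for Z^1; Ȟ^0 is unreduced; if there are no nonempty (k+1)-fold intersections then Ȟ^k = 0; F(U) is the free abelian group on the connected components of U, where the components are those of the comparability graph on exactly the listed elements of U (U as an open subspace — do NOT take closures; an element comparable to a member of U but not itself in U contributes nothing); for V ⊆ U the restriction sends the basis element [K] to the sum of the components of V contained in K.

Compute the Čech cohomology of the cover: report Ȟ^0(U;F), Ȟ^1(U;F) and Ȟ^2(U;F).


nerve of the cover:
  W1={{q4},{q5},{q1,q5},{q2,q5},{q3,q5},{q4,q6},{q5,q6},{q1,q3,q5},{q2,q3,q5},{q2,q5,q6}} W2={{q2},{q4},{q6},{q2,q3},{q2,q5},{q2,q6},{q3,q6},{q4,q6},{q5,q6},{q6,q7},{q2,q3,q5},{q2,q5,q6},{q3,q6,q7}} W3={{q1},{q2},{q7},{q1,q3},{q1,q5},{q1,q7},{q2,q3},{q2,q5},{q2,q6},{q3,q7},{q6,q7},{q1,q3,q5},{q2,q3,q5},{q2,q5,q6},{q3,q6,q7}} W4={{q3},{q7},{q1,q3},{q1,q7},{q2,q3},{q3,q5},{q3,q6},{q3,q7},{q6,q7},{q1,q3,q5},{q2,q3,q5},{q3,q6,q7}}
  W12={{q4},{q2,q5},{q4,q6},{q5,q6},{q2,q3,q5},{q2,q5,q6}} W13={{q1,q5},{q2,q5},{q1,q3,q5},{q2,q3,q5},{q2,q5,q6}} W14={{q3,q5},{q1,q3,q5},{q2,q3,q5}} W23={{q2},{q2,q3},{q2,q5},{q2,q6},{q6,q7},{q2,q3,q5},{q2,q5,q6},{q3,q6,q7}} W24={{q2,q3},{q3,q6},{q6,q7},{q2,q3,q5},{q3,q6,q7}} W34={{q7},{q1,q3},{q1,q7},{q2,q3},{q3,q7},{q6,q7},{q1,q3,q5},{q2,q3,q5},{q3,q6,q7}}
  W123={{q2,q5},{q2,q3,q5},{q2,q5,q6}} W124={{q2,q3,q5}} W134={{q1,q3,q5},{q2,q3,q5}} W234={{q2,q3},{q6,q7},{q2,q3,q5},{q3,q6,q7}}
  W1234={{q2,q3,q5}}
components per intersection:
  W1: {{q4},{q4,q6}} {{q5},{q1,q5},{q2,q5},{q3,q5},{q5,q6},{q1,q3,q5},{q2,q3,q5},{q2,q5,q6}}
  W2: {{q2},{q4},{q6},{q2,q3},{q2,q5},{q2,q6},{q3,q6},{q4,q6},{q5,q6},{q6,q7},{q2,q3,q5},{q2,q5,q6},{q3,q6,q7}}
  W3: {{q1},{q7},{q1,q3},{q1,q5},{q1,q7},{q3,q7},{q6,q7},{q1,q3,q5},{q3,q6,q7}} {{q2},{q2,q3},{q2,q5},{q2,q6},{q2,q3,q5},{q2,q5,q6}}
  W4: {{q3},{q7},{q1,q3},{q1,q7},{q2,q3},{q3,q5},{q3,q6},{q3,q7},{q6,q7},{q1,q3,q5},{q2,q3,q5},{q3,q6,q7}}
  W12: {{q4},{q4,q6}} {{q2,q5},{q5,q6},{q2,q3,q5},{q2,q5,q6}}
  W13: {{q1,q5},{q1,q3,q5}} {{q2,q5},{q2,q3,q5},{q2,q5,q6}}
  W14: {{q3,q5},{q1,q3,q5},{q2,q3,q5}}
  W23: {{q2},{q2,q3},{q2,q5},{q2,q6},{q2,q3,q5},{q2,q5,q6}} {{q6,q7},{q3,q6,q7}}
  W24: {{q2,q3},{q2,q3,q5}} {{q3,q6},{q6,q7},{q3,q6,q7}}
  W34: {{q7},{q1,q7},{q3,q7},{q6,q7},{q3,q6,q7}} {{q1,q3},{q1,q3,q5}} {{q2,q3},{q2,q3,q5}}
  W123: {{q2,q5},{q2,q3,q5},{q2,q5,q6}}
  W124: {{q2,q3,q5}}
  W134: {{q1,q3,q5}} {{q2,q3,q5}}
  W234: {{q2,q3},{q2,q3,q5}} {{q6,q7},{q3,q6,q7}}
  W1234: {{q2,q3,q5}}
C dims 6,12,6,1; δ0: rk 5, SNF 1^5; δ1: rk 5, SNF 1^5; δ2: rk 1, SNF 1^1
Ȟ^0 = (6 − 5) − 0 = 1, so Ȟ^0 ≅ Z
Ȟ^1 = (12 − 5) − 5 = 2, so Ȟ^1 ≅ Z^2
Ȟ^2 = (6 − 1) − 5 = 0, so Ȟ^2 ≅ 0

Ȟ^0 = Z,  Ȟ^1 = Z^2,  Ȟ^2 = 0
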